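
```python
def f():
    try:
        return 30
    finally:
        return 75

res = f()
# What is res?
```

Step-by-step execution trace:
1. `f()` enters try: `return 30` sets pending return value 30.
2. Before returning, `finally: return 75` runs and overrides the pending return.
3. f() returns 75 → res = 75.
Result: 75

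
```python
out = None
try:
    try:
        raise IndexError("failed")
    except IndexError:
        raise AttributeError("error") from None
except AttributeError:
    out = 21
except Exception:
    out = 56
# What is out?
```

Step-by-step execution trace:
1. Inner try raises IndexError; inner `except IndexError` catches it.
2. `raise AttributeError(...) from None` raises AttributeError (from None suppresses __context__, but the active exception is still AttributeError).
3. Outer `except AttributeError` matches → out = 21.
4. `except Exception` is not reached.
Result: 21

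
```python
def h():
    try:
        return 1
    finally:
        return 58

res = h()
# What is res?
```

Step-by-step execution trace:
1. `h()` enters try: `return 1` sets pending return value 1.
2. Before returning, `finally: return 58` runs and overrides the pending return.
3. h() returns 58 → res = 58.
Result: 58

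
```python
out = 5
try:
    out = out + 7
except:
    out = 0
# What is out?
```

Step-by-step execution trace:
1. out starts at 5.
2. try: `out = out + 7` → out = 12. No exception raised.
3. `except` is skipped.
Result: 12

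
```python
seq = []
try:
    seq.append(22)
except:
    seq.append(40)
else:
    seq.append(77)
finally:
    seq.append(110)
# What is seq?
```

Step-by-step execution trace:
1. try: `seq.append(22)` → seq = [22]. No exception raised.
2. `except` is skipped.
3. `else` runs: `seq.append(77)` → seq = [22, 77].
4. `finally` always runs: `seq.append(110)` → seq = [22, 77, 110].
Result: [22, 77, 110]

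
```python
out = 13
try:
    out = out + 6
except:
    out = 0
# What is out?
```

Step-by-step execution trace:
1. out starts at 13.
2. try: `out = out + 6` → out = 19. No exception raised.
3. `except` is skipped.
Result: 19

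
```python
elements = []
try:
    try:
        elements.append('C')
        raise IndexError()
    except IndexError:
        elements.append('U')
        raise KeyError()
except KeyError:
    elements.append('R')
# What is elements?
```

Step-by-step execution trace:
1. Inner try: `elements.append('C')` → elements = ['C'].
2. `raise IndexError()` raises IndexError.
3. Inner `except IndexError` matches → `elements.append('U')` → elements = ['C', 'U'].
4. `raise KeyError()` raises KeyError; propagates to outer try.
5. Outer `except KeyError` matches → `elements.append('R')` → elements = ['C', 'U', 'R'].
Result: ['C', 'U', 'R']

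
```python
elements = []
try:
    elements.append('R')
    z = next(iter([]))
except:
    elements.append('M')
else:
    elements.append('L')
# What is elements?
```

Step-by-step execution trace:
1. try: `elements.append('R')` → elements = ['R'].
2. `z = next(iter([]))` raises StopIteration.
3. bare `except` matches → `elements.append('M')` → elements = ['R', 'M'].
4. `else` is skipped (an exception was raised).
Result: ['R', 'M']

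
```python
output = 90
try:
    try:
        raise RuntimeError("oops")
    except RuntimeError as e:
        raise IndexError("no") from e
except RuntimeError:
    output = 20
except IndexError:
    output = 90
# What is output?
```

Step-by-step execution trace:
1. Inner try raises RuntimeError; inner `except RuntimeError as e` catches it.
2. `raise IndexError(...) from e` raises IndexError (RuntimeError is attached as __cause__, but only IndexError is active).
3. Outer `except RuntimeError` does not match IndexError; skipped.
4. Outer `except IndexError` matches → output = 90.
Result: 90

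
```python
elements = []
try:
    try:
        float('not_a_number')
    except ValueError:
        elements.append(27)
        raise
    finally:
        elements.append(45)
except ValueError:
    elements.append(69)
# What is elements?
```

Step-by-step execution trace:
1. Inner try: `float('not_a_number')` raises ValueError.
2. Inner `except ValueError` matches → `elements.append(27)` → elements = [27].
3. bare `raise` re-raises ValueError.
4. Inner `finally` runs during unwinding: `elements.append(45)` → elements = [27, 45].
5. Outer `except ValueError` matches → `elements.append(69)` → elements = [27, 45, 69].
Result: [27, 45, 69]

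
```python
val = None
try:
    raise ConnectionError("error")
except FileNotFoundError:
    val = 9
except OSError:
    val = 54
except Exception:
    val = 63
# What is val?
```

Step-by-step execution trace:
1. `raise ConnectionError(...)` raises ConnectionError.
2. `except FileNotFoundError` does not match (ConnectionError is not a subclass of FileNotFoundError); skipped.
3. `except OSError` matches (ConnectionError is a subclass of OSError) → val = 54.
4. `except Exception` is not reached.
Result: 54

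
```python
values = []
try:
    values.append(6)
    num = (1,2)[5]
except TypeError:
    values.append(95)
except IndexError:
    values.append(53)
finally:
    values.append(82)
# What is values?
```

Step-by-step execution trace:
1. try: `values.append(6)` → values = [6].
2. `num = (1,2)[5]` raises IndexError.
3. `except TypeError` does not match IndexError; skipped.
4. `except IndexError` matches → `values.append(53)` → values = [6, 53].
5. finally always runs: `values.append(82)` → values = [6, 53, 82].
Result: [6, 53, 82]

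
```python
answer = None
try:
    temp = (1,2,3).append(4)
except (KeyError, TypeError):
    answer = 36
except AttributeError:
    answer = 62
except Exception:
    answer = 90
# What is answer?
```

Step-by-step execution trace:
1. `temp = (1,2,3).append(4)` raises AttributeError.
2. `except (KeyError, TypeError)` does not match AttributeError; skipped.
3. `except AttributeError` matches (exact type match) → answer = 62.
4. `except Exception` is not reached.
Result: 62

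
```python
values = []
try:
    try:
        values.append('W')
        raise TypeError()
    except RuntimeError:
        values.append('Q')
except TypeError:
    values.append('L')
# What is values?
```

Step-by-step execution trace:
1. Inner try: `values.append('W')` → values = ['W'].
2. `raise TypeError()` raises TypeError.
3. Inner `except RuntimeError` does not match TypeError; exception propagates to outer try.
4. Outer `except TypeError` matches → `values.append('L')` → values = ['W', 'L'].
Result: ['W', 'L']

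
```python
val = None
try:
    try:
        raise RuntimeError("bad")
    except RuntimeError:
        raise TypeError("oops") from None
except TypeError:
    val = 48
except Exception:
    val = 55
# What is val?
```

Step-by-step execution trace:
1. Inner try raises RuntimeError; inner `except RuntimeError` catches it.
2. `raise TypeError(...) from None` raises TypeError (from None suppresses __context__, but the active exception is still TypeError).
3. Outer `except TypeError` matches → val = 48.
4. `except Exception` is not reached.
Result: 48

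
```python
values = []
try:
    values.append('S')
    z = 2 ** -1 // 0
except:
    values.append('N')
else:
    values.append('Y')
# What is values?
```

Step-by-step execution trace:
1. try: `values.append('S')` → values = ['S'].
2. `z = 2 ** -1 // 0` raises ZeroDivisionError.
3. bare `except` matches → `values.append('N')` → values = ['S', 'N'].
4. `else` is skipped (an exception was raised).
Result: ['S', 'N']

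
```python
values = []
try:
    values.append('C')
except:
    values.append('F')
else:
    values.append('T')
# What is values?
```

Step-by-step execution trace:
1. try: `values.append('C')` → values = ['C']. No exception raised.
2. `except` is skipped.
3. `else` runs (try completed without exception): `values.append('T')` → values = ['C', 'T'].
Result: ['C', 'T']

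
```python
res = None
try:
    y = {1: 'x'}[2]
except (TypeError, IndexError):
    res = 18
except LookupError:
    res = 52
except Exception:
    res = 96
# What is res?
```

Step-by-step execution trace:
1. `y = {1: 'x'}[2]` raises KeyError.
2. `except (TypeError, IndexError)` does not match KeyError; skipped.
3. `except LookupError` matches (KeyError is a subclass of LookupError) → res = 52.
4. `except Exception` is not reached.
Result: 52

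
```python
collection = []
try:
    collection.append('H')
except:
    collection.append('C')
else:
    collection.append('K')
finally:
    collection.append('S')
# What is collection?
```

Step-by-step execution trace:
1. try: `collection.append('H')` → collection = ['H']. No exception raised.
2. `except` is skipped.
3. `else` runs: `collection.append('K')` → collection = ['H', 'K'].
4. `finally` always runs: `collection.append('S')` → collection = ['H', 'K', 'S'].
Result: ['H', 'K', 'S']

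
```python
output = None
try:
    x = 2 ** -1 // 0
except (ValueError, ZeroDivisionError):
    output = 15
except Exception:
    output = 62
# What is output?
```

Step-by-step execution trace:
1. `x = 2 ** -1 // 0` raises ZeroDivisionError.
2. `except (ValueError, ZeroDivisionError)` matches (ZeroDivisionError is in the tuple) → output = 15.
3. `except Exception` is not reached.
Result: 15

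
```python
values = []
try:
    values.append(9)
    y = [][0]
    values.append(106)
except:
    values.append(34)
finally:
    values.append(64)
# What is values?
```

Step-by-step execution trace:
1. try: `values.append(9)` → values = [9].
2. `y = [][0]` raises IndexError; `values.append(106)` is not reached.
3. bare `except` matches → `values.append(34)` → values = [9, 34].
4. finally always runs: `values.append(64)` → values = [9, 34, 64].
Result: [9, 34, 64]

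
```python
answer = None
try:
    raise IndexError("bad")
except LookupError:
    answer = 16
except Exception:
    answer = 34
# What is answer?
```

Step-by-step execution trace:
1. `raise IndexError(...)` raises IndexError.
2. `except LookupError` matches (IndexError is a subclass of LookupError) → answer = 16.
3. `except Exception` is not reached.
Result: 16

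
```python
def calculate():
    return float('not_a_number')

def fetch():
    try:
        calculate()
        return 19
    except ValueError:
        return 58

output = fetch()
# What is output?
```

Step-by-step execution trace:
1. `fetch()` calls `calculate()`.
2. `calculate()` evaluates `float('not_a_number')`, which raises ValueError; it propagates to the caller.
3. `return 19` is not reached.
4. `except ValueError` in fetch matches → returns 58.
5. output = 58.
Result: 58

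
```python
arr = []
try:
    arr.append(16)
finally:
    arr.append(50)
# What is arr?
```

Step-by-step execution trace:
1. try: `arr.append(16)` → arr = [16].
2. The try body completes without raising.
3. finally always runs: `arr.append(50)` → arr = [16, 50].
Result: [16, 50]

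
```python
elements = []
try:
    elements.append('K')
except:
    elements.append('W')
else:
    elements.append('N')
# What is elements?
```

Step-by-step execution trace:
1. try: `elements.append('K')` → elements = ['K']. No exception raised.
2. `except` is skipped.
3. `else` runs (try completed without exception): `elements.append('N')` → elements = ['K', 'N'].
Result: ['K', 'N']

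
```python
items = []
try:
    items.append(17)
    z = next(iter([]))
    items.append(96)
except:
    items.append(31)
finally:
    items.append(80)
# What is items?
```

Step-by-step execution trace:
1. try: `items.append(17)` → items = [17].
2. `z = next(iter([]))` raises StopIteration; `items.append(96)` is not reached.
3. bare `except` matches → `items.append(31)` → items = [17, 31].
4. finally always runs: `items.append(80)` → items = [17, 31, 80].
Result: [17, 31, 80]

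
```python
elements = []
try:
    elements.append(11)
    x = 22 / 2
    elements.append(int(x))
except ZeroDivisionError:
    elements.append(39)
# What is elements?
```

Step-by-step execution trace:
1. try: `elements.append(11)` → elements = [11].
2. `x = 22 / 2` → x = 11.0. No exception raised.
3. `elements.append(int(x))` → elements = [11, 11].
4. `except ZeroDivisionError` is skipped (no exception was raised).
Result: [11, 11]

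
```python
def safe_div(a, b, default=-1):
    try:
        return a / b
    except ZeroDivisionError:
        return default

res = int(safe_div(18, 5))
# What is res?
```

Step-by-step execution trace:
1. `safe_div(18, 5)` enters try: `return 18 / 5` → returns 3.6. No exception raised.
2. `except ZeroDivisionError` is skipped.
3. `int(3.6)` → 3 → res = 3.
Result: 3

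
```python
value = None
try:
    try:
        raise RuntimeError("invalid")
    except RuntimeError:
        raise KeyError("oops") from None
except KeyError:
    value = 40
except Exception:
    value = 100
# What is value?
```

Step-by-step execution trace:
1. Inner try raises RuntimeError; inner `except RuntimeError` catches it.
2. `raise KeyError(...) from None` raises KeyError (from None suppresses __context__, but the active exception is still KeyError).
3. Outer `except KeyError` matches → value = 40.
4. `except Exception` is not reached.
Result: 40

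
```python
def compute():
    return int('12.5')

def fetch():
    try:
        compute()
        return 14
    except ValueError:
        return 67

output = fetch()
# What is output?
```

Step-by-step execution trace:
1. `fetch()` calls `compute()`.
2. `compute()` evaluates `int('12.5')`, which raises ValueError; it propagates to the caller.
3. `return 14` is not reached.
4. `except ValueError` in fetch matches → returns 67.
5. output = 67.
Result: 67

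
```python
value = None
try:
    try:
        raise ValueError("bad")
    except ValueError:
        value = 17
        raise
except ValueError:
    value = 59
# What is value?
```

Step-by-step execution trace:
1. Inner try: `raise ValueError("bad")` raises ValueError.
2. Inner `except ValueError` matches → value = 17.
3. bare `raise` re-raises the same ValueError.
4. Outer `except ValueError` matches → value = 59.
Result: 59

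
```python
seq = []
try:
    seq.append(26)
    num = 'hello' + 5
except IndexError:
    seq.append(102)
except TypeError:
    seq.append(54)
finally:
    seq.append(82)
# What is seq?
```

Step-by-step execution trace:
1. try: `seq.append(26)` → seq = [26].
2. `num = 'hello' + 5` raises TypeError.
3. `except IndexError` does not match TypeError; skipped.
4. `except TypeError` matches → `seq.append(54)` → seq = [26, 54].
5. finally always runs: `seq.append(82)` → seq = [26, 54, 82].
Result: [26, 54, 82]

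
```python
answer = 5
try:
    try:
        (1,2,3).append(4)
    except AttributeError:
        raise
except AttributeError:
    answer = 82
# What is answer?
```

Step-by-step execution trace:
1. Inner try: `(1,2,3).append(4)` raises AttributeError.
2. Inner `except AttributeError` matches; bare `raise` re-raises the same AttributeError.
3. Outer `except AttributeError` matches → answer = 82.
Result: 82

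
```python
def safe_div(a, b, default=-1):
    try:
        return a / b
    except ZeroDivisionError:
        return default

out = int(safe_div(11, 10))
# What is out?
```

Step-by-step execution trace:
1. `safe_div(11, 10)` enters try: `return 11 / 10` → returns 1.1. No exception raised.
2. `except ZeroDivisionError` is skipped.
3. `int(1.1)` → 1 → out = 1.
Result: 1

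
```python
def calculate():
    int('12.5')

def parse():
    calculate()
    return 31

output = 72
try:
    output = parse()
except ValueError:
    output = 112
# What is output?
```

Step-by-step execution trace:
1. output starts at 72.
2. try: `parse()` calls `calculate()`.
3. `calculate()` evaluates `int('12.5')`, which raises ValueError; it propagates through parse (uncaught).
4. `return 31` in parse is not reached; the assignment to output does not complete.
5. `except ValueError` matches → output = 112.
Result: 112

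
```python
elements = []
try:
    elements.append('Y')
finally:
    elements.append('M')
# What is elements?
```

Step-by-step execution trace:
1. try: `elements.append('Y')` → elements = ['Y'].
2. The try body completes without raising.
3. finally always runs: `elements.append('M')` → elements = ['Y', 'M'].
Result: ['Y', 'M']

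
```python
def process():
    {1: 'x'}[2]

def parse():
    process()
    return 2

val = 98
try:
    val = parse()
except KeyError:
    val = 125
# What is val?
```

Step-by-step execution trace:
1. val starts at 98.
2. try: `parse()` calls `process()`.
3. `process()` evaluates `{1: 'x'}[2]`, which raises KeyError; it propagates through parse (uncaught).
4. `return 2` in parse is not reached; the assignment to val does not complete.
5. `except KeyError` matches → val = 125.
Result: 125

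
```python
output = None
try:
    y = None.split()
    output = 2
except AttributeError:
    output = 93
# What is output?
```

Step-by-step execution trace:
1. `y = None.split()` raises AttributeError.
2. `output = 2` is not reached.
3. `except AttributeError` matches → output = 93.
Result: 93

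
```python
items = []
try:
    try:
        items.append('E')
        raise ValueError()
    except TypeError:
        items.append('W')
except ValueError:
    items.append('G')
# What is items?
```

Step-by-step execution trace:
1. Inner try: `items.append('E')` → items = ['E'].
2. `raise ValueError()` raises ValueError.
3. Inner `except TypeError` does not match ValueError; exception propagates to outer try.
4. Outer `except ValueError` matches → `items.append('G')` → items = ['E', 'G'].
Result: ['E', 'G']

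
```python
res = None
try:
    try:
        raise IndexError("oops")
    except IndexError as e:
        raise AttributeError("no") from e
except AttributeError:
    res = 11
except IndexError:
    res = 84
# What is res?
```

Step-by-step execution trace:
1. Inner try raises IndexError; inner `except IndexError as e` catches it.
2. `raise AttributeError(...) from e` raises AttributeError (IndexError is attached as __cause__, but only AttributeError is active).
3. Outer `except AttributeError` matches → res = 11.
4. `except IndexError` is not reached.
Result: 11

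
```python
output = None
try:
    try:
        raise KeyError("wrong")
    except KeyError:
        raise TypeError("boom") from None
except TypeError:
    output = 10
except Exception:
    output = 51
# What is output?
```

Step-by-step execution trace:
1. Inner try raises KeyError; inner `except KeyError` catches it.
2. `raise TypeError(...) from None` raises TypeError (from None suppresses __context__, but the active exception is still TypeError).
3. Outer `except TypeError` matches → output = 10.
4. `except Exception` is not reached.
Result: 10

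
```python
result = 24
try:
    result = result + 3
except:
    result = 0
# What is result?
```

Step-by-step execution trace:
1. result starts at 24.
2. try: `result = result + 3` → result = 27. No exception raised.
3. `except` is skipped.
Result: 27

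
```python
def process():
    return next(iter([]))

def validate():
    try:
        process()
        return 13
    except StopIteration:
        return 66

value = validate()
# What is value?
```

Step-by-step execution trace:
1. `validate()` calls `process()`.
2. `process()` evaluates `next(iter([]))`, which raises StopIteration; it propagates to the caller.
3. `return 13` is not reached.
4. `except StopIteration` in validate matches → returns 66.
5. value = 66.
Result: 66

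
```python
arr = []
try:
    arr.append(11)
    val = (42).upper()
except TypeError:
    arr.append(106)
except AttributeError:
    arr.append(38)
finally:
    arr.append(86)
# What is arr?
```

Step-by-step execution trace:
1. try: `arr.append(11)` → arr = [11].
2. `val = (42).upper()` raises AttributeError.
3. `except TypeError` does not match AttributeError; skipped.
4. `except AttributeError` matches → `arr.append(38)` → arr = [11, 38].
5. finally always runs: `arr.append(86)` → arr = [11, 38, 86].
Result: [11, 38, 86]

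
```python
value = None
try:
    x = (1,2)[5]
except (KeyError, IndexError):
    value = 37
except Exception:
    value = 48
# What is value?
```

Step-by-step execution trace:
1. `x = (1,2)[5]` raises IndexError.
2. `except (KeyError, IndexError)` matches (IndexError is in the tuple) → value = 37.
3. `except Exception` is not reached.
Result: 37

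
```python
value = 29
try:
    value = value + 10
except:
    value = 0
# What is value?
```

Step-by-step execution trace:
1. value starts at 29.
2. try: `value = value + 10` → value = 39. No exception raised.
3. `except` is skipped.
Result: 39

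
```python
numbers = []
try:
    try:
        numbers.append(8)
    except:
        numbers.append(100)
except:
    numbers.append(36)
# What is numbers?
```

Step-by-step execution trace:
1. Inner try: `numbers.append(8)` → numbers = [8]. No exception raised.
2. Inner `except` is skipped.
3. Inner try completes normally; outer `except` is skipped.
Result: [8]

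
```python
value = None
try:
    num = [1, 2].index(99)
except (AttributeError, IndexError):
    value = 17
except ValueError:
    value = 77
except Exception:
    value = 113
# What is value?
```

Step-by-step execution trace:
1. `num = [1, 2].index(99)` raises ValueError.
2. `except (AttributeError, IndexError)` does not match ValueError; skipped.
3. `except ValueError` matches (exact type match) → value = 77.
4. `except Exception` is not reached.
Result: 77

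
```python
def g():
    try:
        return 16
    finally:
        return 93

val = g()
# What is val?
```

Step-by-step execution trace:
1. `g()` enters try: `return 16` sets pending return value 16.
2. Before returning, `finally: return 93` runs and overrides the pending return.
3. g() returns 93 → val = 93.
Result: 93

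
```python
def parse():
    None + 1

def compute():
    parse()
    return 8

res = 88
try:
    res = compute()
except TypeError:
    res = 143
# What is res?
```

Step-by-step execution trace:
1. res starts at 88.
2. try: `compute()` calls `parse()`.
3. `parse()` evaluates `None + 1`, which raises TypeError; it propagates through compute (uncaught).
4. `return 8` in compute is not reached; the assignment to res does not complete.
5. `except TypeError` matches → res = 143.
Result: 143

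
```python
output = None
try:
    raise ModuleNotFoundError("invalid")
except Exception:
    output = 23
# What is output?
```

Step-by-step execution trace:
1. `raise ModuleNotFoundError(...)` raises ModuleNotFoundError.
2. `except Exception` matches (ModuleNotFoundError is a subclass of Exception) → output = 23.
Result: 23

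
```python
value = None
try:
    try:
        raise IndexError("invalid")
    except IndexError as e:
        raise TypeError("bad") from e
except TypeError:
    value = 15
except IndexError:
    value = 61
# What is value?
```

Step-by-step execution trace:
1. Inner try raises IndexError; inner `except IndexError as e` catches it.
2. `raise TypeError(...) from e` raises TypeError (IndexError is attached as __cause__, but only TypeError is active).
3. Outer `except TypeError` matches → value = 15.
4. `except IndexError` is not reached.
Result: 15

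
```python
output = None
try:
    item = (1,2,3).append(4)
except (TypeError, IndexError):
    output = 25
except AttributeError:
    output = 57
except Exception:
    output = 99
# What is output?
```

Step-by-step execution trace:
1. `item = (1,2,3).append(4)` raises AttributeError.
2. `except (TypeError, IndexError)` does not match AttributeError; skipped.
3. `except AttributeError` matches (exact type match) → output = 57.
4. `except Exception` is not reached.
Result: 57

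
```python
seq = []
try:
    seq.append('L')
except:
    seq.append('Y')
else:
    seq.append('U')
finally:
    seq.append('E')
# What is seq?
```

Step-by-step execution trace:
1. try: `seq.append('L')` → seq = ['L']. No exception raised.
2. `except` is skipped.
3. `else` runs: `seq.append('U')` → seq = ['L', 'U'].
4. `finally` always runs: `seq.append('E')` → seq = ['L', 'U', 'E'].
Result: ['L', 'U', 'E']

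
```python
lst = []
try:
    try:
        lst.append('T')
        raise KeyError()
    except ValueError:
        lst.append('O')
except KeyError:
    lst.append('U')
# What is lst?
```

Step-by-step execution trace:
1. Inner try: `lst.append('T')` → lst = ['T'].
2. `raise KeyError()` raises KeyError.
3. Inner `except ValueError` does not match KeyError; exception propagates to outer try.
4. Outer `except KeyError` matches → `lst.append('U')` → lst = ['T', 'U'].
Result: ['T', 'U']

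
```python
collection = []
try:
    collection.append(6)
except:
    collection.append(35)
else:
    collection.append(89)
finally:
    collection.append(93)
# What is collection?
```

Step-by-step execution trace:
1. try: `collection.append(6)` → collection = [6]. No exception raised.
2. `except` is skipped.
3. `else` runs: `collection.append(89)` → collection = [6, 89].
4. `finally` always runs: `collection.append(93)` → collection = [6, 89, 93].
Result: [6, 89, 93]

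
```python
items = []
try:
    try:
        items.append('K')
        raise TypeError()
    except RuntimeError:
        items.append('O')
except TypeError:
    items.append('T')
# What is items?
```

Step-by-step execution trace:
1. Inner try: `items.append('K')` → items = ['K'].
2. `raise TypeError()` raises TypeError.
3. Inner `except RuntimeError` does not match TypeError; exception propagates to outer try.
4. Outer `except TypeError` matches → `items.append('T')` → items = ['K', 'T'].
Result: ['K', 'T']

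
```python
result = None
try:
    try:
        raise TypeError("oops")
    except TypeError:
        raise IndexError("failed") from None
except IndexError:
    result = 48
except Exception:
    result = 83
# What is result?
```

Step-by-step execution trace:
1. Inner try raises TypeError; inner `except TypeError` catches it.
2. `raise IndexError(...) from None` raises IndexError (from None suppresses __context__, but the active exception is still IndexError).
3. Outer `except IndexError` matches → result = 48.
4. `except Exception` is not reached.
Result: 48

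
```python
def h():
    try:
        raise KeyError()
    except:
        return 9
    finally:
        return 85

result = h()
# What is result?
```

Step-by-step execution trace:
1. `h()` enters try: `raise KeyError()` raises KeyError.
2. bare `except` matches → `return 9` sets pending return value 9.
3. Before returning, `finally: return 85` runs and overrides the pending return.
4. h() returns 85 → result = 85.
Result: 85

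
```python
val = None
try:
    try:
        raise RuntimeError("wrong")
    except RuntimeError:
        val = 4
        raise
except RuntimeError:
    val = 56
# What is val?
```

Step-by-step execution trace:
1. Inner try: `raise RuntimeError("wrong")` raises RuntimeError.
2. Inner `except RuntimeError` matches → val = 4.
3. bare `raise` re-raises the same RuntimeError.
4. Outer `except RuntimeError` matches → val = 56.
Result: 56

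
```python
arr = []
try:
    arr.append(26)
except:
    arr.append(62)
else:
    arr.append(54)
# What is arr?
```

Step-by-step execution trace:
1. try: `arr.append(26)` → arr = [26]. No exception raised.
2. `except` is skipped.
3. `else` runs (try completed without exception): `arr.append(54)` → arr = [26, 54].
Result: [26, 54]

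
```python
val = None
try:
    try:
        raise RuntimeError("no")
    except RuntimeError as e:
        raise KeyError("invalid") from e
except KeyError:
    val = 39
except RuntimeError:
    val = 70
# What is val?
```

Step-by-step execution trace:
1. Inner try raises RuntimeError; inner `except RuntimeError as e` catches it.
2. `raise KeyError(...) from e` raises KeyError (RuntimeError is attached as __cause__, but only KeyError is active).
3. Outer `except KeyError` matches → val = 39.
4. `except RuntimeError` is not reached.
Result: 39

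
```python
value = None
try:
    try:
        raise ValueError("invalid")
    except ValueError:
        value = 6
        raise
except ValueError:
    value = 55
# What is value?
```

Step-by-step execution trace:
1. Inner try: `raise ValueError("invalid")` raises ValueError.
2. Inner `except ValueError` matches → value = 6.
3. bare `raise` re-raises the same ValueError.
4. Outer `except ValueError` matches → value = 55.
Result: 55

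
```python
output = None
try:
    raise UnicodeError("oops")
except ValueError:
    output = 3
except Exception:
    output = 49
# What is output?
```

Step-by-step execution trace:
1. `raise UnicodeError(...)` raises UnicodeError.
2. `except ValueError` matches (UnicodeError is a subclass of ValueError) → output = 3.
3. `except Exception` is not reached.
Result: 3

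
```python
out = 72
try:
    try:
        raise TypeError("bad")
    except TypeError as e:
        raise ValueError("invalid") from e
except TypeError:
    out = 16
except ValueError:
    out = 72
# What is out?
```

Step-by-step execution trace:
1. Inner try raises TypeError; inner `except TypeError as e` catches it.
2. `raise ValueError(...) from e` raises ValueError (TypeError is attached as __cause__, but only ValueError is active).
3. Outer `except TypeError` does not match ValueError; skipped.
4. Outer `except ValueError` matches → out = 72.
Result: 72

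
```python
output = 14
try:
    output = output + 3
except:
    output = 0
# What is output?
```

Step-by-step execution trace:
1. output starts at 14.
2. try: `output = output + 3` → output = 17. No exception raised.
3. `except` is skipped.
Result: 17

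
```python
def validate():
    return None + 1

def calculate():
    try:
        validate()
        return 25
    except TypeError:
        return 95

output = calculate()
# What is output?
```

Step-by-step execution trace:
1. `calculate()` calls `validate()`.
2. `validate()` evaluates `None + 1`, which raises TypeError; it propagates to the caller.
3. `return 25` is not reached.
4. `except TypeError` in calculate matches → returns 95.
5. output = 95.
Result: 95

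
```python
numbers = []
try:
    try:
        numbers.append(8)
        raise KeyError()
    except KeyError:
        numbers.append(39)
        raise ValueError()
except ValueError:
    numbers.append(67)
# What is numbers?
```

Step-by-step execution trace:
1. Inner try: `numbers.append(8)` → numbers = [8].
2. `raise KeyError()` raises KeyError.
3. Inner `except KeyError` matches → `numbers.append(39)` → numbers = [8, 39].
4. `raise ValueError()` raises ValueError; propagates to outer try.
5. Outer `except ValueError` matches → `numbers.append(67)` → numbers = [8, 39, 67].
Result: [8, 39, 67]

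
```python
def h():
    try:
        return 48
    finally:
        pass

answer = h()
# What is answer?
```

Step-by-step execution trace:
1. `h()` enters try: `return 48` sets pending return value 48.
2. Before returning, `finally: pass` runs (no effect).
3. h() returns 48 → answer = 48.
Result: 48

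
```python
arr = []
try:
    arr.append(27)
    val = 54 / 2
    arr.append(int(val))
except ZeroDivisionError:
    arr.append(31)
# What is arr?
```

Step-by-step execution trace:
1. try: `arr.append(27)` → arr = [27].
2. `val = 54 / 2` → val = 27.0. No exception raised.
3. `arr.append(int(val))` → arr = [27, 27].
4. `except ZeroDivisionError` is skipped (no exception was raised).
Result: [27, 27]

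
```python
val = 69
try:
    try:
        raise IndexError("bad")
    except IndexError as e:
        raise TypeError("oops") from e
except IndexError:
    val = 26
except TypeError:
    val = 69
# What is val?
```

Step-by-step execution trace:
1. Inner try raises IndexError; inner `except IndexError as e` catches it.
2. `raise TypeError(...) from e` raises TypeError (IndexError is attached as __cause__, but only TypeError is active).
3. Outer `except IndexError` does not match TypeError; skipped.
4. Outer `except TypeError` matches → val = 69.
Result: 69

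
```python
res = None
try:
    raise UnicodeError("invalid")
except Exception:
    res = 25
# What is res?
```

Step-by-step execution trace:
1. `raise UnicodeError(...)` raises UnicodeError.
2. `except Exception` matches (UnicodeError is a subclass of Exception) → res = 25.
Result: 25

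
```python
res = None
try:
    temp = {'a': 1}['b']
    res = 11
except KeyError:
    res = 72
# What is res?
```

Step-by-step execution trace:
1. `temp = {'a': 1}['b']` raises KeyError.
2. `res = 11` is not reached.
3. `except KeyError` matches → res = 72.
Result: 72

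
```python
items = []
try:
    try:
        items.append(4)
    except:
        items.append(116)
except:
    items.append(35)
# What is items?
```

Step-by-step execution trace:
1. Inner try: `items.append(4)` → items = [4]. No exception raised.
2. Inner `except` is skipped.
3. Inner try completes normally; outer `except` is skipped.
Result: [4]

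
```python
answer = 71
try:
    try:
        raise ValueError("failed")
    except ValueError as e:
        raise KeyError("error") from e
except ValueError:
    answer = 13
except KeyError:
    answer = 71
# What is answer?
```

Step-by-step execution trace:
1. Inner try raises ValueError; inner `except ValueError as e` catches it.
2. `raise KeyError(...) from e` raises KeyError (ValueError is attached as __cause__, but only KeyError is active).
3. Outer `except ValueError` does not match KeyError; skipped.
4. Outer `except KeyError` matches → answer = 71.
Result: 71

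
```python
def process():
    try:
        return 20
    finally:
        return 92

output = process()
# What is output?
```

Step-by-step execution trace:
1. `process()` enters try: `return 20` sets pending return value 20.
2. Before returning, `finally: return 92` runs and overrides the pending return.
3. process() returns 92 → output = 92.
Result: 92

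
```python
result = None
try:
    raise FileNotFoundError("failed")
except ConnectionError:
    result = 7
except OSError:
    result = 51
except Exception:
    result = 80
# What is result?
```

Step-by-step execution trace:
1. `raise FileNotFoundError(...)` raises FileNotFoundError.
2. `except ConnectionError` does not match (FileNotFoundError is not a subclass of ConnectionError); skipped.
3. `except OSError` matches (FileNotFoundError is a subclass of OSError) → result = 51.
4. `except Exception` is not reached.
Result: 51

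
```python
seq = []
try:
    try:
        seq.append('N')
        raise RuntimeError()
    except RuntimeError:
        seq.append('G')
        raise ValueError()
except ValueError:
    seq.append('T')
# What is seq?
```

Step-by-step execution trace:
1. Inner try: `seq.append('N')` → seq = ['N'].
2. `raise RuntimeError()` raises RuntimeError.
3. Inner `except RuntimeError` matches → `seq.append('G')` → seq = ['N', 'G'].
4. `raise ValueError()` raises ValueError; propagates to outer try.
5. Outer `except ValueError` matches → `seq.append('T')` → seq = ['N', 'G', 'T'].
Result: ['N', 'G', 'T']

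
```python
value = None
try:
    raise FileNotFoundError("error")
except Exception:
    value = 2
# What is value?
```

Step-by-step execution trace:
1. `raise FileNotFoundError(...)` raises FileNotFoundError.
2. `except Exception` matches (FileNotFoundError is a subclass of Exception) → value = 2.
Result: 2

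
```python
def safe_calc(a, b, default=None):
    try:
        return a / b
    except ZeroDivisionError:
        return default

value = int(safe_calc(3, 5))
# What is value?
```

Step-by-step execution trace:
1. `safe_calc(3, 5)` enters try: `return 3 / 5` → returns 0.6. No exception raised.
2. `except ZeroDivisionError` is skipped.
3. `int(0.6)` → 0 → value = 0.
Result: 0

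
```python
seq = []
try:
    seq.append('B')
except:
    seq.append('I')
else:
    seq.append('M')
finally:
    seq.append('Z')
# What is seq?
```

Step-by-step execution trace:
1. try: `seq.append('B')` → seq = ['B']. No exception raised.
2. `except` is skipped.
3. `else` runs: `seq.append('M')` → seq = ['B', 'M'].
4. `finally` always runs: `seq.append('Z')` → seq = ['B', 'M', 'Z'].
Result: ['B', 'M', 'Z']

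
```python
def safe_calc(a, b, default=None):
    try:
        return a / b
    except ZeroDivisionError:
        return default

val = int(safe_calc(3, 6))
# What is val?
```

Step-by-step execution trace:
1. `safe_calc(3, 6)` enters try: `return 3 / 6` → returns 0.5. No exception raised.
2. `except ZeroDivisionError` is skipped.
3. `int(0.5)` → 0 → val = 0.
Result: 0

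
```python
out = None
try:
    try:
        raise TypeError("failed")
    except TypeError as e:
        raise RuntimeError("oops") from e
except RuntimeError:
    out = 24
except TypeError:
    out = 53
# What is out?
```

Step-by-step execution trace:
1. Inner try raises TypeError; inner `except TypeError as e` catches it.
2. `raise RuntimeError(...) from e` raises RuntimeError (TypeError is attached as __cause__, but only RuntimeError is active).
3. Outer `except RuntimeError` matches → out = 24.
4. `except TypeError` is not reached.
Result: 24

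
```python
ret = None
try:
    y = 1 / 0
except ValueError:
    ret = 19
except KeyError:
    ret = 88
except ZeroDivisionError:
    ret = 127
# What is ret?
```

Step-by-step execution trace:
1. `y = 1 / 0` raises ZeroDivisionError.
2. `except ValueError` does not match ZeroDivisionError; skipped.
3. `except KeyError` does not match ZeroDivisionError; skipped.
4. `except ZeroDivisionError` matches → ret = 127.
Result: 127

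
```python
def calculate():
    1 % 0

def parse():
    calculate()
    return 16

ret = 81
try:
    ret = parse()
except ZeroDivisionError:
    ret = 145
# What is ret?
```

Step-by-step execution trace:
1. ret starts at 81.
2. try: `parse()` calls `calculate()`.
3. `calculate()` evaluates `1 % 0`, which raises ZeroDivisionError; it propagates through parse (uncaught).
4. `return 16` in parse is not reached; the assignment to ret does not complete.
5. `except ZeroDivisionError` matches → ret = 145.
Result: 145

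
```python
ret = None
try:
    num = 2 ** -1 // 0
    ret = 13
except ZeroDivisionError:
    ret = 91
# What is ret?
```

Step-by-step execution trace:
1. `num = 2 ** -1 // 0` raises ZeroDivisionError.
2. `ret = 13` is not reached.
3. `except ZeroDivisionError` matches → ret = 91.
Result: 91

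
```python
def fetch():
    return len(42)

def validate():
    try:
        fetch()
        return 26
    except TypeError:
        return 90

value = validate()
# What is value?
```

Step-by-step execution trace:
1. `validate()` calls `fetch()`.
2. `fetch()` evaluates `len(42)`, which raises TypeError; it propagates to the caller.
3. `return 26` is not reached.
4. `except TypeError` in validate matches → returns 90.
5. value = 90.
Result: 90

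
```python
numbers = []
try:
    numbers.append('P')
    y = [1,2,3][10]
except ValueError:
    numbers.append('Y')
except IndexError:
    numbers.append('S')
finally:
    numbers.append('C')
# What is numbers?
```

Step-by-step execution trace:
1. try: `numbers.append('P')` → numbers = ['P'].
2. `y = [1,2,3][10]` raises IndexError.
3. `except ValueError` does not match IndexError; skipped.
4. `except IndexError` matches → `numbers.append('S')` → numbers = ['P', 'S'].
5. finally always runs: `numbers.append('C')` → numbers = ['P', 'S', 'C'].
Result: ['P', 'S', 'C']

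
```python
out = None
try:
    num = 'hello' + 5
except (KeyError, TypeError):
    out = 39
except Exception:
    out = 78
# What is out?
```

Step-by-step execution trace:
1. `num = 'hello' + 5` raises TypeError.
2. `except (KeyError, TypeError)` matches (TypeError is in the tuple) → out = 39.
3. `except Exception` is not reached.
Result: 39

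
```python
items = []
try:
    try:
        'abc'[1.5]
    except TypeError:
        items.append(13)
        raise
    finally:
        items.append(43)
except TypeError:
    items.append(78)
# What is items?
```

Step-by-step execution trace:
1. Inner try: `'abc'[1.5]` raises TypeError.
2. Inner `except TypeError` matches → `items.append(13)` → items = [13].
3. bare `raise` re-raises TypeError.
4. Inner `finally` runs during unwinding: `items.append(43)` → items = [13, 43].
5. Outer `except TypeError` matches → `items.append(78)` → items = [13, 43, 78].
Result: [13, 43, 78]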